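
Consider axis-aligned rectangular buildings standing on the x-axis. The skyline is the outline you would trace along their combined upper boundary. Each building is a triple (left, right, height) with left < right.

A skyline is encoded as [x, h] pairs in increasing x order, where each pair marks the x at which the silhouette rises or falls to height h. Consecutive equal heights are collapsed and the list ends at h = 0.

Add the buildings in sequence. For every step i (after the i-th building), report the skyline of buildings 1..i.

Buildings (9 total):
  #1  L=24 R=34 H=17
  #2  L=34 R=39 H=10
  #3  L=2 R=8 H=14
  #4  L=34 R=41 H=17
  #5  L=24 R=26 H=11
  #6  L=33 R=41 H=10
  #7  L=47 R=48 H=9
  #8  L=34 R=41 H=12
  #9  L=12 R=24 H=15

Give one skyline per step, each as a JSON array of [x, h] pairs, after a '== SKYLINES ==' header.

== SKYLINES ==
[[24,17],[34,0]]
[[24,17],[34,10],[39,0]]
[[2,14],[8,0],[24,17],[34,10],[39,0]]
[[2,14],[8,0],[24,17],[41,0]]
[[2,14],[8,0],[24,17],[41,0]]
[[2,14],[8,0],[24,17],[41,0]]
[[2,14],[8,0],[24,17],[41,0],[47,9],[48,0]]
[[2,14],[8,0],[24,17],[41,0],[47,9],[48,0]]
[[2,14],[8,0],[12,15],[24,17],[41,0],[47,9],[48,0]]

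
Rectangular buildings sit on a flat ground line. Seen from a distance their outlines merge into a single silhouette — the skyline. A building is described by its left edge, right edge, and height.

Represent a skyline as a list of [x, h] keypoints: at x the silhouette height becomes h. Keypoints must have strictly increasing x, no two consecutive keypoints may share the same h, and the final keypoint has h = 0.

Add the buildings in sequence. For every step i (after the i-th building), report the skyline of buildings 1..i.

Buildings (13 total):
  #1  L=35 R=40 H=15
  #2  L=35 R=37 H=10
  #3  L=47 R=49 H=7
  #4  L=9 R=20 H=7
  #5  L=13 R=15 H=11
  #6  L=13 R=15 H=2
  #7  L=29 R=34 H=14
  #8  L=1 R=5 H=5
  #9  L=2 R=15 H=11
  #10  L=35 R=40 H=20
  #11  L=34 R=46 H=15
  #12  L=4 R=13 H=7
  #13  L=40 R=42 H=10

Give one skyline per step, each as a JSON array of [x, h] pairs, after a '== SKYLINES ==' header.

== SKYLINES ==
[[35,15],[40,0]]
[[35,15],[40,0]]
[[35,15],[40,0],[47,7],[49,0]]
[[9,7],[20,0],[35,15],[40,0],[47,7],[49,0]]
[[9,7],[13,11],[15,7],[20,0],[35,15],[40,0],[47,7],[49,0]]
[[9,7],[13,11],[15,7],[20,0],[35,15],[40,0],[47,7],[49,0]]
[[9,7],[13,11],[15,7],[20,0],[29,14],[34,0],[35,15],[40,0],[47,7],[49,0]]
[[1,5],[5,0],[9,7],[13,11],[15,7],[20,0],[29,14],[34,0],[35,15],[40,0],[47,7],[49,0]]
[[1,5],[2,11],[15,7],[20,0],[29,14],[34,0],[35,15],[40,0],[47,7],[49,0]]
[[1,5],[2,11],[15,7],[20,0],[29,14],[34,0],[35,20],[40,0],[47,7],[49,0]]
[[1,5],[2,11],[15,7],[20,0],[29,14],[34,15],[35,20],[40,15],[46,0],[47,7],[49,0]]
[[1,5],[2,11],[15,7],[20,0],[29,14],[34,15],[35,20],[40,15],[46,0],[47,7],[49,0]]
[[1,5],[2,11],[15,7],[20,0],[29,14],[34,15],[35,20],[40,15],[46,0],[47,7],[49,0]]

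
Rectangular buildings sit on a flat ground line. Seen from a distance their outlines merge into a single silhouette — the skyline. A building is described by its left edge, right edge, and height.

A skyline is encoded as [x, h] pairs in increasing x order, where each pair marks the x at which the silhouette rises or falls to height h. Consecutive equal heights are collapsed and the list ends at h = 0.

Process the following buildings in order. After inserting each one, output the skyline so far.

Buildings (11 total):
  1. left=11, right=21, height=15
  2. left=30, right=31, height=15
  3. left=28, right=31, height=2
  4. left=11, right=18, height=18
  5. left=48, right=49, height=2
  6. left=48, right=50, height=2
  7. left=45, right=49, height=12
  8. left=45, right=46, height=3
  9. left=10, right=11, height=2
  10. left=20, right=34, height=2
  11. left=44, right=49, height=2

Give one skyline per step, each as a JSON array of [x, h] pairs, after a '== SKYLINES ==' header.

== SKYLINES ==
[[11,15],[21,0]]
[[11,15],[21,0],[30,15],[31,0]]
[[11,15],[21,0],[28,2],[30,15],[31,0]]
[[11,18],[18,15],[21,0],[28,2],[30,15],[31,0]]
[[11,18],[18,15],[21,0],[28,2],[30,15],[31,0],[48,2],[49,0]]
[[11,18],[18,15],[21,0],[28,2],[30,15],[31,0],[48,2],[50,0]]
[[11,18],[18,15],[21,0],[28,2],[30,15],[31,0],[45,12],[49,2],[50,0]]
[[11,18],[18,15],[21,0],[28,2],[30,15],[31,0],[45,12],[49,2],[50,0]]
[[10,2],[11,18],[18,15],[21,0],[28,2],[30,15],[31,0],[45,12],[49,2],[50,0]]
[[10,2],[11,18],[18,15],[21,2],[30,15],[31,2],[34,0],[45,12],[49,2],[50,0]]
[[10,2],[11,18],[18,15],[21,2],[30,15],[31,2],[34,0],[44,2],[45,12],[49,2],[50,0]]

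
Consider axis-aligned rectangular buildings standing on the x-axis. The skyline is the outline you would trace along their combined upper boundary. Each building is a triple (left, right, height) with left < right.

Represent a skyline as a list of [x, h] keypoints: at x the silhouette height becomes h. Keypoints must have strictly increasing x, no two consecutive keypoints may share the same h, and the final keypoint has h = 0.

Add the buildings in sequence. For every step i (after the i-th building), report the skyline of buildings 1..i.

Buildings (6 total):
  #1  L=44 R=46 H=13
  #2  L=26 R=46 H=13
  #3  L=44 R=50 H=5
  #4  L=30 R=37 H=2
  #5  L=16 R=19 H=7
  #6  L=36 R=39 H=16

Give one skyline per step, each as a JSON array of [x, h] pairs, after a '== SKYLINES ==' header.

== SKYLINES ==
[[44,13],[46,0]]
[[26,13],[46,0]]
[[26,13],[46,5],[50,0]]
[[26,13],[46,5],[50,0]]
[[16,7],[19,0],[26,13],[46,5],[50,0]]
[[16,7],[19,0],[26,13],[36,16],[39,13],[46,5],[50,0]]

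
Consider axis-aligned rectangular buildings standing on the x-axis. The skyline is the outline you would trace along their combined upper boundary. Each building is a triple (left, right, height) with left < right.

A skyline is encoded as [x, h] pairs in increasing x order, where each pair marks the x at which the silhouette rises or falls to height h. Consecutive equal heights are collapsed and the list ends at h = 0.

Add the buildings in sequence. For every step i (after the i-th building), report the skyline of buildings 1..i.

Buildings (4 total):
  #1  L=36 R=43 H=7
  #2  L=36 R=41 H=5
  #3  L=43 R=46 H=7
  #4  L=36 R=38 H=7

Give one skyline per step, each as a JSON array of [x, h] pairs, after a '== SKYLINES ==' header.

== SKYLINES ==
[[36,7],[43,0]]
[[36,7],[43,0]]
[[36,7],[46,0]]
[[36,7],[46,0]]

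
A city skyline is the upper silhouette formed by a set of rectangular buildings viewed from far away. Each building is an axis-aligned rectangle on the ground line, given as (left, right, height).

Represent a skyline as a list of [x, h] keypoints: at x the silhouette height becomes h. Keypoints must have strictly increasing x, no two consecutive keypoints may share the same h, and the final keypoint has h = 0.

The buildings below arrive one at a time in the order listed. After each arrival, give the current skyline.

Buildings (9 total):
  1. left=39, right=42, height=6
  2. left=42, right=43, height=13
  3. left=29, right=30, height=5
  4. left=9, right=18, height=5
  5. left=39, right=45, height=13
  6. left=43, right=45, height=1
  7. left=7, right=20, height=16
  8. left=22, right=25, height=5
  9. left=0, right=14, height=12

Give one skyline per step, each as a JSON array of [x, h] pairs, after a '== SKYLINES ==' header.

== SKYLINES ==
[[39,6],[42,0]]
[[39,6],[42,13],[43,0]]
[[29,5],[30,0],[39,6],[42,13],[43,0]]
[[9,5],[18,0],[29,5],[30,0],[39,6],[42,13],[43,0]]
[[9,5],[18,0],[29,5],[30,0],[39,13],[45,0]]
[[9,5],[18,0],[29,5],[30,0],[39,13],[45,0]]
[[7,16],[20,0],[29,5],[30,0],[39,13],[45,0]]
[[7,16],[20,0],[22,5],[25,0],[29,5],[30,0],[39,13],[45,0]]
[[0,12],[7,16],[20,0],[22,5],[25,0],[29,5],[30,0],[39,13],[45,0]]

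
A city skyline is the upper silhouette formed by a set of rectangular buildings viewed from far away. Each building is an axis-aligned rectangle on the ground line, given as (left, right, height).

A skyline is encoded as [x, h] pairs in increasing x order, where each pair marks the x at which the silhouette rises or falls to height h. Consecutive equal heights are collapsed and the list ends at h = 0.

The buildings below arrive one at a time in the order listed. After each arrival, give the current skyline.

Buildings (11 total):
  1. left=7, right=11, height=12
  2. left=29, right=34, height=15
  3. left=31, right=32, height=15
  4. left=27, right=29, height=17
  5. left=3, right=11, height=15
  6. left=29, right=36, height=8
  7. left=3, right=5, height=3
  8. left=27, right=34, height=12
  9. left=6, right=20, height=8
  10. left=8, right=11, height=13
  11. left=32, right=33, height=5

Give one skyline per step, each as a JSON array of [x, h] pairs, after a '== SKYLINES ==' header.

== SKYLINES ==
[[7,12],[11,0]]
[[7,12],[11,0],[29,15],[34,0]]
[[7,12],[11,0],[29,15],[34,0]]
[[7,12],[11,0],[27,17],[29,15],[34,0]]
[[3,15],[11,0],[27,17],[29,15],[34,0]]
[[3,15],[11,0],[27,17],[29,15],[34,8],[36,0]]
[[3,15],[11,0],[27,17],[29,15],[34,8],[36,0]]
[[3,15],[11,0],[27,17],[29,15],[34,8],[36,0]]
[[3,15],[11,8],[20,0],[27,17],[29,15],[34,8],[36,0]]
[[3,15],[11,8],[20,0],[27,17],[29,15],[34,8],[36,0]]
[[3,15],[11,8],[20,0],[27,17],[29,15],[34,8],[36,0]]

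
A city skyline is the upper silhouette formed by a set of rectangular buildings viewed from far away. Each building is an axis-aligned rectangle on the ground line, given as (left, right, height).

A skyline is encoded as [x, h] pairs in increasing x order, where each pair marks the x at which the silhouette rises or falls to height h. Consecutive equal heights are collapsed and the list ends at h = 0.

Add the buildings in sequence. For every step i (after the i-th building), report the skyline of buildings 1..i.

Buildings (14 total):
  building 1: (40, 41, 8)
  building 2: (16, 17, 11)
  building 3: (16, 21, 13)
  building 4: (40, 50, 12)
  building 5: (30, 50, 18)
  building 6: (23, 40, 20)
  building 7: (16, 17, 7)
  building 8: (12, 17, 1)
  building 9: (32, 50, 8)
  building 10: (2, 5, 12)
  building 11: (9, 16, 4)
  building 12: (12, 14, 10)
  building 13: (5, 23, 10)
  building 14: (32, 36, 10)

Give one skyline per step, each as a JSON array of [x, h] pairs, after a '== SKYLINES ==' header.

== SKYLINES ==
[[40,8],[41,0]]
[[16,11],[17,0],[40,8],[41,0]]
[[16,13],[21,0],[40,8],[41,0]]
[[16,13],[21,0],[40,12],[50,0]]
[[16,13],[21,0],[30,18],[50,0]]
[[16,13],[21,0],[23,20],[40,18],[50,0]]
[[16,13],[21,0],[23,20],[40,18],[50,0]]
[[12,1],[16,13],[21,0],[23,20],[40,18],[50,0]]
[[12,1],[16,13],[21,0],[23,20],[40,18],[50,0]]
[[2,12],[5,0],[12,1],[16,13],[21,0],[23,20],[40,18],[50,0]]
[[2,12],[5,0],[9,4],[16,13],[21,0],[23,20],[40,18],[50,0]]
[[2,12],[5,0],[9,4],[12,10],[14,4],[16,13],[21,0],[23,20],[40,18],[50,0]]
[[2,12],[5,10],[16,13],[21,10],[23,20],[40,18],[50,0]]
[[2,12],[5,10],[16,13],[21,10],[23,20],[40,18],[50,0]]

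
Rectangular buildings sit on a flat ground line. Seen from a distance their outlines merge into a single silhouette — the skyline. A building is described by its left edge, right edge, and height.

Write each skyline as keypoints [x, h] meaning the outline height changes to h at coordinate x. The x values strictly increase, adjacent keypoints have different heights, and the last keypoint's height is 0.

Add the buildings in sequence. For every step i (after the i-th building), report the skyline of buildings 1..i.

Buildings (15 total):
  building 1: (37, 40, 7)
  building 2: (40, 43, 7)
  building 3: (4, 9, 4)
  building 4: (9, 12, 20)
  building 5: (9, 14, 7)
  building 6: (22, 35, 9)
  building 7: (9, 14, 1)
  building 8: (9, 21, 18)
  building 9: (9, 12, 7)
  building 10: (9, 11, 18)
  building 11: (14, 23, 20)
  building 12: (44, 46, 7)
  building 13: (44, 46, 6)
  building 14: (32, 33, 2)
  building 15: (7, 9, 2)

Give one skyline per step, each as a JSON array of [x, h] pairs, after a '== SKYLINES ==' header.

== SKYLINES ==
[[37,7],[40,0]]
[[37,7],[43,0]]
[[4,4],[9,0],[37,7],[43,0]]
[[4,4],[9,20],[12,0],[37,7],[43,0]]
[[4,4],[9,20],[12,7],[14,0],[37,7],[43,0]]
[[4,4],[9,20],[12,7],[14,0],[22,9],[35,0],[37,7],[43,0]]
[[4,4],[9,20],[12,7],[14,0],[22,9],[35,0],[37,7],[43,0]]
[[4,4],[9,20],[12,18],[21,0],[22,9],[35,0],[37,7],[43,0]]
[[4,4],[9,20],[12,18],[21,0],[22,9],[35,0],[37,7],[43,0]]
[[4,4],[9,20],[12,18],[21,0],[22,9],[35,0],[37,7],[43,0]]
[[4,4],[9,20],[12,18],[14,20],[23,9],[35,0],[37,7],[43,0]]
[[4,4],[9,20],[12,18],[14,20],[23,9],[35,0],[37,7],[43,0],[44,7],[46,0]]
[[4,4],[9,20],[12,18],[14,20],[23,9],[35,0],[37,7],[43,0],[44,7],[46,0]]
[[4,4],[9,20],[12,18],[14,20],[23,9],[35,0],[37,7],[43,0],[44,7],[46,0]]
[[4,4],[9,20],[12,18],[14,20],[23,9],[35,0],[37,7],[43,0],[44,7],[46,0]]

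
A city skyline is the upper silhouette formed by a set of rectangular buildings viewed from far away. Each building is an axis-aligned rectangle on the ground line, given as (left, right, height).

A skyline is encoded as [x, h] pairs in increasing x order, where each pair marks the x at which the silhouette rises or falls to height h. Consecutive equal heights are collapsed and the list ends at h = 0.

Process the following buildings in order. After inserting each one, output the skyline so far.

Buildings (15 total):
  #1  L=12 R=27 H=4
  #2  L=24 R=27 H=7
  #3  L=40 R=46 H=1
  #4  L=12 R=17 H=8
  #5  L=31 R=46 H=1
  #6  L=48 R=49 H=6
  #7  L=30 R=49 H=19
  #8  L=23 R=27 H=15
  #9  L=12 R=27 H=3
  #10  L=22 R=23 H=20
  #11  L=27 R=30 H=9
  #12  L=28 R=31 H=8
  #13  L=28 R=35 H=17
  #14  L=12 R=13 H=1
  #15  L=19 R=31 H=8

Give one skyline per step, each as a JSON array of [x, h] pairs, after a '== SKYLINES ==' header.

== SKYLINES ==
[[12,4],[27,0]]
[[12,4],[24,7],[27,0]]
[[12,4],[24,7],[27,0],[40,1],[46,0]]
[[12,8],[17,4],[24,7],[27,0],[40,1],[46,0]]
[[12,8],[17,4],[24,7],[27,0],[31,1],[46,0]]
[[12,8],[17,4],[24,7],[27,0],[31,1],[46,0],[48,6],[49,0]]
[[12,8],[17,4],[24,7],[27,0],[30,19],[49,0]]
[[12,8],[17,4],[23,15],[27,0],[30,19],[49,0]]
[[12,8],[17,4],[23,15],[27,0],[30,19],[49,0]]
[[12,8],[17,4],[22,20],[23,15],[27,0],[30,19],[49,0]]
[[12,8],[17,4],[22,20],[23,15],[27,9],[30,19],[49,0]]
[[12,8],[17,4],[22,20],[23,15],[27,9],[30,19],[49,0]]
[[12,8],[17,4],[22,20],[23,15],[27,9],[28,17],[30,19],[49,0]]
[[12,8],[17,4],[22,20],[23,15],[27,9],[28,17],[30,19],[49,0]]
[[12,8],[17,4],[19,8],[22,20],[23,15],[27,9],[28,17],[30,19],[49,0]]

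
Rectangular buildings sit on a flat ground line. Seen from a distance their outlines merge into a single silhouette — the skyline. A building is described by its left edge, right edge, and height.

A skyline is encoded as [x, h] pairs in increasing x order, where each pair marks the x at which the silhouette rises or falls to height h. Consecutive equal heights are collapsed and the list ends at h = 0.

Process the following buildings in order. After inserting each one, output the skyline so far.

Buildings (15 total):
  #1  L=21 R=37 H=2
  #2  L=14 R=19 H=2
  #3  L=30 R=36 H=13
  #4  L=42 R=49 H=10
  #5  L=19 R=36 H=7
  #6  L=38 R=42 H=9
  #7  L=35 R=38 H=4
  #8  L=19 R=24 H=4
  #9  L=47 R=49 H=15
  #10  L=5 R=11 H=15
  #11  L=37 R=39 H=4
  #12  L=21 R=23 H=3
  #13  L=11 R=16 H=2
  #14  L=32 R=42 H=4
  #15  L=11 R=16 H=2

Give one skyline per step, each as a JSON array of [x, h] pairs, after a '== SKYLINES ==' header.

== SKYLINES ==
[[21,2],[37,0]]
[[14,2],[19,0],[21,2],[37,0]]
[[14,2],[19,0],[21,2],[30,13],[36,2],[37,0]]
[[14,2],[19,0],[21,2],[30,13],[36,2],[37,0],[42,10],[49,0]]
[[14,2],[19,7],[30,13],[36,2],[37,0],[42,10],[49,0]]
[[14,2],[19,7],[30,13],[36,2],[37,0],[38,9],[42,10],[49,0]]
[[14,2],[19,7],[30,13],[36,4],[38,9],[42,10],[49,0]]
[[14,2],[19,7],[30,13],[36,4],[38,9],[42,10],[49,0]]
[[14,2],[19,7],[30,13],[36,4],[38,9],[42,10],[47,15],[49,0]]
[[5,15],[11,0],[14,2],[19,7],[30,13],[36,4],[38,9],[42,10],[47,15],[49,0]]
[[5,15],[11,0],[14,2],[19,7],[30,13],[36,4],[38,9],[42,10],[47,15],[49,0]]
[[5,15],[11,0],[14,2],[19,7],[30,13],[36,4],[38,9],[42,10],[47,15],[49,0]]
[[5,15],[11,2],[19,7],[30,13],[36,4],[38,9],[42,10],[47,15],[49,0]]
[[5,15],[11,2],[19,7],[30,13],[36,4],[38,9],[42,10],[47,15],[49,0]]
[[5,15],[11,2],[19,7],[30,13],[36,4],[38,9],[42,10],[47,15],[49,0]]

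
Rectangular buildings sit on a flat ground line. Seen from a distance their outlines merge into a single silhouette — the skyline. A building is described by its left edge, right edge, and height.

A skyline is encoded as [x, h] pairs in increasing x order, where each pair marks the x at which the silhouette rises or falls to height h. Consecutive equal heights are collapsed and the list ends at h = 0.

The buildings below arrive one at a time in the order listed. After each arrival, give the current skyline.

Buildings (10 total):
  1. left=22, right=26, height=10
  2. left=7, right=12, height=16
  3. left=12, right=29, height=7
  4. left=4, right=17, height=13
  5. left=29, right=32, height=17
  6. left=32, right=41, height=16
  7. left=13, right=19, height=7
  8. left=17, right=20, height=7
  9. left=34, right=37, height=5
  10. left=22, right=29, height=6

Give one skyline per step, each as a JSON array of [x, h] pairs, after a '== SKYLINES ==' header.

== SKYLINES ==
[[22,10],[26,0]]
[[7,16],[12,0],[22,10],[26,0]]
[[7,16],[12,7],[22,10],[26,7],[29,0]]
[[4,13],[7,16],[12,13],[17,7],[22,10],[26,7],[29,0]]
[[4,13],[7,16],[12,13],[17,7],[22,10],[26,7],[29,17],[32,0]]
[[4,13],[7,16],[12,13],[17,7],[22,10],[26,7],[29,17],[32,16],[41,0]]
[[4,13],[7,16],[12,13],[17,7],[22,10],[26,7],[29,17],[32,16],[41,0]]
[[4,13],[7,16],[12,13],[17,7],[22,10],[26,7],[29,17],[32,16],[41,0]]
[[4,13],[7,16],[12,13],[17,7],[22,10],[26,7],[29,17],[32,16],[41,0]]
[[4,13],[7,16],[12,13],[17,7],[22,10],[26,7],[29,17],[32,16],[41,0]]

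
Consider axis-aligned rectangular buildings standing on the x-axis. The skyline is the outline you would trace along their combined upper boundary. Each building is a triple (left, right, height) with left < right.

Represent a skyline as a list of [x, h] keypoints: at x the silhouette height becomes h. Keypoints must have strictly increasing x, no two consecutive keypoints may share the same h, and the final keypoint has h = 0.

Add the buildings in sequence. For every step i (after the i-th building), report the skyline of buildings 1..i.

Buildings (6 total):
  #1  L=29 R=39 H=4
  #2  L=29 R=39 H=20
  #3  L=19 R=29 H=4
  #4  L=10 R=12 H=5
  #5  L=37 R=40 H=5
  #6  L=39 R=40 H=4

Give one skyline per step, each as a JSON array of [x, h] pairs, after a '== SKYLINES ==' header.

== SKYLINES ==
[[29,4],[39,0]]
[[29,20],[39,0]]
[[19,4],[29,20],[39,0]]
[[10,5],[12,0],[19,4],[29,20],[39,0]]
[[10,5],[12,0],[19,4],[29,20],[39,5],[40,0]]
[[10,5],[12,0],[19,4],[29,20],[39,5],[40,0]]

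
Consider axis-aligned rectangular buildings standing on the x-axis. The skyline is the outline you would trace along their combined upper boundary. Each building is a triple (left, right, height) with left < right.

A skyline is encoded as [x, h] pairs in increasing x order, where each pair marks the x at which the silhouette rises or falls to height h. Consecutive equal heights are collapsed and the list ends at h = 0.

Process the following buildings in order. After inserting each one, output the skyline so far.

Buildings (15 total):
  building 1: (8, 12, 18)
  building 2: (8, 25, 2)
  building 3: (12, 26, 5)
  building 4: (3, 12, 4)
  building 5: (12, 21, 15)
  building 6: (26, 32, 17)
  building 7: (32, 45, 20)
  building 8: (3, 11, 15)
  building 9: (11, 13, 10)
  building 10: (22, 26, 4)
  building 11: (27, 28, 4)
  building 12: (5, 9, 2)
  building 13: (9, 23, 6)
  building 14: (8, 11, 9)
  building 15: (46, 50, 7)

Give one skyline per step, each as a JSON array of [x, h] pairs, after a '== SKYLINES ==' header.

== SKYLINES ==
[[8,18],[12,0]]
[[8,18],[12,2],[25,0]]
[[8,18],[12,5],[26,0]]
[[3,4],[8,18],[12,5],[26,0]]
[[3,4],[8,18],[12,15],[21,5],[26,0]]
[[3,4],[8,18],[12,15],[21,5],[26,17],[32,0]]
[[3,4],[8,18],[12,15],[21,5],[26,17],[32,20],[45,0]]
[[3,15],[8,18],[12,15],[21,5],[26,17],[32,20],[45,0]]
[[3,15],[8,18],[12,15],[21,5],[26,17],[32,20],[45,0]]
[[3,15],[8,18],[12,15],[21,5],[26,17],[32,20],[45,0]]
[[3,15],[8,18],[12,15],[21,5],[26,17],[32,20],[45,0]]
[[3,15],[8,18],[12,15],[21,5],[26,17],[32,20],[45,0]]
[[3,15],[8,18],[12,15],[21,6],[23,5],[26,17],[32,20],[45,0]]
[[3,15],[8,18],[12,15],[21,6],[23,5],[26,17],[32,20],[45,0]]
[[3,15],[8,18],[12,15],[21,6],[23,5],[26,17],[32,20],[45,0],[46,7],[50,0]]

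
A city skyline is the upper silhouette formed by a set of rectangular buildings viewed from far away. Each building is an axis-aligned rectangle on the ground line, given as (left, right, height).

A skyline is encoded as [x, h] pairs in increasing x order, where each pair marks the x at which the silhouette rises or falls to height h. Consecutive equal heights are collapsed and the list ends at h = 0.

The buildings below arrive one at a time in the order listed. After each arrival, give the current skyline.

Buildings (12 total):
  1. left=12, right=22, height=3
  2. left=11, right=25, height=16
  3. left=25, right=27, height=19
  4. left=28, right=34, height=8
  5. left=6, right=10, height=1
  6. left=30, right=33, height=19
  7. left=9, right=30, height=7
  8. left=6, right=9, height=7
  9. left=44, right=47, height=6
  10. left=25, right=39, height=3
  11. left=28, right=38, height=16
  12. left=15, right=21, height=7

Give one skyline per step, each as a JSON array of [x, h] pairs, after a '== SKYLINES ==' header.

== SKYLINES ==
[[12,3],[22,0]]
[[11,16],[25,0]]
[[11,16],[25,19],[27,0]]
[[11,16],[25,19],[27,0],[28,8],[34,0]]
[[6,1],[10,0],[11,16],[25,19],[27,0],[28,8],[34,0]]
[[6,1],[10,0],[11,16],[25,19],[27,0],[28,8],[30,19],[33,8],[34,0]]
[[6,1],[9,7],[11,16],[25,19],[27,7],[28,8],[30,19],[33,8],[34,0]]
[[6,7],[11,16],[25,19],[27,7],[28,8],[30,19],[33,8],[34,0]]
[[6,7],[11,16],[25,19],[27,7],[28,8],[30,19],[33,8],[34,0],[44,6],[47,0]]
[[6,7],[11,16],[25,19],[27,7],[28,8],[30,19],[33,8],[34,3],[39,0],[44,6],[47,0]]
[[6,7],[11,16],[25,19],[27,7],[28,16],[30,19],[33,16],[38,3],[39,0],[44,6],[47,0]]
[[6,7],[11,16],[25,19],[27,7],[28,16],[30,19],[33,16],[38,3],[39,0],[44,6],[47,0]]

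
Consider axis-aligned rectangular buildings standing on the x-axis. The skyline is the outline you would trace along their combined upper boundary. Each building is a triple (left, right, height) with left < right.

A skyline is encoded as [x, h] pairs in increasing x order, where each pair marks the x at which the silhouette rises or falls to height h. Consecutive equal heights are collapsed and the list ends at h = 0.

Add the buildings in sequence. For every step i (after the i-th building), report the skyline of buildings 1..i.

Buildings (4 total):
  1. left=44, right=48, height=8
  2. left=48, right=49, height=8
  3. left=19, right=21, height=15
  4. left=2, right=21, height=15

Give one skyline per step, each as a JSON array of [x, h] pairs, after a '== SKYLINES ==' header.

== SKYLINES ==
[[44,8],[48,0]]
[[44,8],[49,0]]
[[19,15],[21,0],[44,8],[49,0]]
[[2,15],[21,0],[44,8],[49,0]]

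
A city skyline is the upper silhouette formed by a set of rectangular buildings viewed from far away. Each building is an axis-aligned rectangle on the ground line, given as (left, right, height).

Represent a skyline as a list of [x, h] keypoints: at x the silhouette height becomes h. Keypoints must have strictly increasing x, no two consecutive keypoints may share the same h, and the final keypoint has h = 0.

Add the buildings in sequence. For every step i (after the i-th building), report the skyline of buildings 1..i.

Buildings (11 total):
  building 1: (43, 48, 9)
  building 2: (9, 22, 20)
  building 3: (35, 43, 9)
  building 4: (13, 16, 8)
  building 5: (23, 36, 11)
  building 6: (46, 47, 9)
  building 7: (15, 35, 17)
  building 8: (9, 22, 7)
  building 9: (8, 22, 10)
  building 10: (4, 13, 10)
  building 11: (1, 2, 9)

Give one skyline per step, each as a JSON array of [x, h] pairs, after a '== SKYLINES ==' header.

== SKYLINES ==
[[43,9],[48,0]]
[[9,20],[22,0],[43,9],[48,0]]
[[9,20],[22,0],[35,9],[48,0]]
[[9,20],[22,0],[35,9],[48,0]]
[[9,20],[22,0],[23,11],[36,9],[48,0]]
[[9,20],[22,0],[23,11],[36,9],[48,0]]
[[9,20],[22,17],[35,11],[36,9],[48,0]]
[[9,20],[22,17],[35,11],[36,9],[48,0]]
[[8,10],[9,20],[22,17],[35,11],[36,9],[48,0]]
[[4,10],[9,20],[22,17],[35,11],[36,9],[48,0]]
[[1,9],[2,0],[4,10],[9,20],[22,17],[35,11],[36,9],[48,0]]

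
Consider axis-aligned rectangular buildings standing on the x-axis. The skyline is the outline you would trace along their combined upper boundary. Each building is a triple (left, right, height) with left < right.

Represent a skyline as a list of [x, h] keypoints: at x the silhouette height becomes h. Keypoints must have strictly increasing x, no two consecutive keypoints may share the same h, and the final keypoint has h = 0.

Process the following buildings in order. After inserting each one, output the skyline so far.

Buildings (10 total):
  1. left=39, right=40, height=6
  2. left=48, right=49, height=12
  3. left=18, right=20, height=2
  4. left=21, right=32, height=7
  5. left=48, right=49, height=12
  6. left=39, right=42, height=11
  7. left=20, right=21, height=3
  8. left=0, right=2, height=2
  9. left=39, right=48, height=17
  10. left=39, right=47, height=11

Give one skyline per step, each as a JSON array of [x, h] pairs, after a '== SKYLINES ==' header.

== SKYLINES ==
[[39,6],[40,0]]
[[39,6],[40,0],[48,12],[49,0]]
[[18,2],[20,0],[39,6],[40,0],[48,12],[49,0]]
[[18,2],[20,0],[21,7],[32,0],[39,6],[40,0],[48,12],[49,0]]
[[18,2],[20,0],[21,7],[32,0],[39,6],[40,0],[48,12],[49,0]]
[[18,2],[20,0],[21,7],[32,0],[39,11],[42,0],[48,12],[49,0]]
[[18,2],[20,3],[21,7],[32,0],[39,11],[42,0],[48,12],[49,0]]
[[0,2],[2,0],[18,2],[20,3],[21,7],[32,0],[39,11],[42,0],[48,12],[49,0]]
[[0,2],[2,0],[18,2],[20,3],[21,7],[32,0],[39,17],[48,12],[49,0]]
[[0,2],[2,0],[18,2],[20,3],[21,7],[32,0],[39,17],[48,12],[49,0]]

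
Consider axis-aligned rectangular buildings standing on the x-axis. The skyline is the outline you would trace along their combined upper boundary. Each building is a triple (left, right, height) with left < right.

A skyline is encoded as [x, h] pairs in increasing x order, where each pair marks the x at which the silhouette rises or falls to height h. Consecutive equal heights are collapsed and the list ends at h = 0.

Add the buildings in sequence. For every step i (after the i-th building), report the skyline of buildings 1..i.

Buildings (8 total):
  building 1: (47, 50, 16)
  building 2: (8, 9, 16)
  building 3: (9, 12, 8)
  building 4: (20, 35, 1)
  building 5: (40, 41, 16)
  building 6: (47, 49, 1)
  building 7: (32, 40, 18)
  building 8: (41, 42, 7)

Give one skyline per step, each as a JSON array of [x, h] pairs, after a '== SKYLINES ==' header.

== SKYLINES ==
[[47,16],[50,0]]
[[8,16],[9,0],[47,16],[50,0]]
[[8,16],[9,8],[12,0],[47,16],[50,0]]
[[8,16],[9,8],[12,0],[20,1],[35,0],[47,16],[50,0]]
[[8,16],[9,8],[12,0],[20,1],[35,0],[40,16],[41,0],[47,16],[50,0]]
[[8,16],[9,8],[12,0],[20,1],[35,0],[40,16],[41,0],[47,16],[50,0]]
[[8,16],[9,8],[12,0],[20,1],[32,18],[40,16],[41,0],[47,16],[50,0]]
[[8,16],[9,8],[12,0],[20,1],[32,18],[40,16],[41,7],[42,0],[47,16],[50,0]]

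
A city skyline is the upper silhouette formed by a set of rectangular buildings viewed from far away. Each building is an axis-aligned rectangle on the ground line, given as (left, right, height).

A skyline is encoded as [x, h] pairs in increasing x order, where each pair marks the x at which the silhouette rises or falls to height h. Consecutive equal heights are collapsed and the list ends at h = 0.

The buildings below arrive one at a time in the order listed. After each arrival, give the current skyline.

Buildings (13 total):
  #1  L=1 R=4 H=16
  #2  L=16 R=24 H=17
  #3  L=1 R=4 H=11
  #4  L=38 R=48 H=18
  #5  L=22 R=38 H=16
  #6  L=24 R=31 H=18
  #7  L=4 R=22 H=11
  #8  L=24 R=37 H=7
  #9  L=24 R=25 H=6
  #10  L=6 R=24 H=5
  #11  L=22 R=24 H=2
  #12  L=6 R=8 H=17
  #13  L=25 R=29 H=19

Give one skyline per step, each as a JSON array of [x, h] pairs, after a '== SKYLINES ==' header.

== SKYLINES ==
[[1,16],[4,0]]
[[1,16],[4,0],[16,17],[24,0]]
[[1,16],[4,0],[16,17],[24,0]]
[[1,16],[4,0],[16,17],[24,0],[38,18],[48,0]]
[[1,16],[4,0],[16,17],[24,16],[38,18],[48,0]]
[[1,16],[4,0],[16,17],[24,18],[31,16],[38,18],[48,0]]
[[1,16],[4,11],[16,17],[24,18],[31,16],[38,18],[48,0]]
[[1,16],[4,11],[16,17],[24,18],[31,16],[38,18],[48,0]]
[[1,16],[4,11],[16,17],[24,18],[31,16],[38,18],[48,0]]
[[1,16],[4,11],[16,17],[24,18],[31,16],[38,18],[48,0]]
[[1,16],[4,11],[16,17],[24,18],[31,16],[38,18],[48,0]]
[[1,16],[4,11],[6,17],[8,11],[16,17],[24,18],[31,16],[38,18],[48,0]]
[[1,16],[4,11],[6,17],[8,11],[16,17],[24,18],[25,19],[29,18],[31,16],[38,18],[48,0]]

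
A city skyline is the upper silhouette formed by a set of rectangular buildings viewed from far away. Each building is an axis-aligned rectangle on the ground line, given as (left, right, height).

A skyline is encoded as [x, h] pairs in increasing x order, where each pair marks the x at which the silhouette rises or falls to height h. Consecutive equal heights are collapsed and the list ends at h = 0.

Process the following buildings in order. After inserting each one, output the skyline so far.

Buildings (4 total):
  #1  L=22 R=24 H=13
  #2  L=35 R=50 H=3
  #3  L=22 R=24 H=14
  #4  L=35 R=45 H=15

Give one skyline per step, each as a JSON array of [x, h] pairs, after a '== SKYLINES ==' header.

== SKYLINES ==
[[22,13],[24,0]]
[[22,13],[24,0],[35,3],[50,0]]
[[22,14],[24,0],[35,3],[50,0]]
[[22,14],[24,0],[35,15],[45,3],[50,0]]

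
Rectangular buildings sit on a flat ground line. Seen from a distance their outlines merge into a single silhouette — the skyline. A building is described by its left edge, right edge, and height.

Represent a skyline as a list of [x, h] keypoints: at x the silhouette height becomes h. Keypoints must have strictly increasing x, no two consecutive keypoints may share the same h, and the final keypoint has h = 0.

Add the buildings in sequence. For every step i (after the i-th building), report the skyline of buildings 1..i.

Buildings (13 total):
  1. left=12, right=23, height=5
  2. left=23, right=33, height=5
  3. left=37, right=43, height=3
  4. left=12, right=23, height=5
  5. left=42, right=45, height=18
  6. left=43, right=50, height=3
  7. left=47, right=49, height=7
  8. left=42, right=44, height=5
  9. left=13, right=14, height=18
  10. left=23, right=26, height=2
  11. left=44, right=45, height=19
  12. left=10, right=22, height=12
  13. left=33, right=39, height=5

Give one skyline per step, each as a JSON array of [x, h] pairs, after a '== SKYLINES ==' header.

== SKYLINES ==
[[12,5],[23,0]]
[[12,5],[33,0]]
[[12,5],[33,0],[37,3],[43,0]]
[[12,5],[33,0],[37,3],[43,0]]
[[12,5],[33,0],[37,3],[42,18],[45,0]]
[[12,5],[33,0],[37,3],[42,18],[45,3],[50,0]]
[[12,5],[33,0],[37,3],[42,18],[45,3],[47,7],[49,3],[50,0]]
[[12,5],[33,0],[37,3],[42,18],[45,3],[47,7],[49,3],[50,0]]
[[12,5],[13,18],[14,5],[33,0],[37,3],[42,18],[45,3],[47,7],[49,3],[50,0]]
[[12,5],[13,18],[14,5],[33,0],[37,3],[42,18],[45,3],[47,7],[49,3],[50,0]]
[[12,5],[13,18],[14,5],[33,0],[37,3],[42,18],[44,19],[45,3],[47,7],[49,3],[50,0]]
[[10,12],[13,18],[14,12],[22,5],[33,0],[37,3],[42,18],[44,19],[45,3],[47,7],[49,3],[50,0]]
[[10,12],[13,18],[14,12],[22,5],[39,3],[42,18],[44,19],[45,3],[47,7],[49,3],[50,0]]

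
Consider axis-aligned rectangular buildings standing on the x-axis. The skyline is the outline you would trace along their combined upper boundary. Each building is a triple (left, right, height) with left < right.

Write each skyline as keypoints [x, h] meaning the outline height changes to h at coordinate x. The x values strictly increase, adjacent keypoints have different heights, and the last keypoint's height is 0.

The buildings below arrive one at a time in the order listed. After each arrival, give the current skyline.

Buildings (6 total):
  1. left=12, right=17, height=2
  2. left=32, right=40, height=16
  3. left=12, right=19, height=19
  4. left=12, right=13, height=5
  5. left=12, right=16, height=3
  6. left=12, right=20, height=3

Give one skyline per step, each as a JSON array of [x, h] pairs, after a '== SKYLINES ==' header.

== SKYLINES ==
[[12,2],[17,0]]
[[12,2],[17,0],[32,16],[40,0]]
[[12,19],[19,0],[32,16],[40,0]]
[[12,19],[19,0],[32,16],[40,0]]
[[12,19],[19,0],[32,16],[40,0]]
[[12,19],[19,3],[20,0],[32,16],[40,0]]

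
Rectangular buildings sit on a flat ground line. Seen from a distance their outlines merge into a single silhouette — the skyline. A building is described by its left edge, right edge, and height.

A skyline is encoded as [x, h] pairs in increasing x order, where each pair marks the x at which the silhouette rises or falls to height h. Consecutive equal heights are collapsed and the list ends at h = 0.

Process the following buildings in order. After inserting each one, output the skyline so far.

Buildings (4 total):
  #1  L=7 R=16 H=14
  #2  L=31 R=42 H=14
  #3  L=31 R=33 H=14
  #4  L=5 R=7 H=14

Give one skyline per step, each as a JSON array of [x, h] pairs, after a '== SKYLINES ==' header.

== SKYLINES ==
[[7,14],[16,0]]
[[7,14],[16,0],[31,14],[42,0]]
[[7,14],[16,0],[31,14],[42,0]]
[[5,14],[16,0],[31,14],[42,0]]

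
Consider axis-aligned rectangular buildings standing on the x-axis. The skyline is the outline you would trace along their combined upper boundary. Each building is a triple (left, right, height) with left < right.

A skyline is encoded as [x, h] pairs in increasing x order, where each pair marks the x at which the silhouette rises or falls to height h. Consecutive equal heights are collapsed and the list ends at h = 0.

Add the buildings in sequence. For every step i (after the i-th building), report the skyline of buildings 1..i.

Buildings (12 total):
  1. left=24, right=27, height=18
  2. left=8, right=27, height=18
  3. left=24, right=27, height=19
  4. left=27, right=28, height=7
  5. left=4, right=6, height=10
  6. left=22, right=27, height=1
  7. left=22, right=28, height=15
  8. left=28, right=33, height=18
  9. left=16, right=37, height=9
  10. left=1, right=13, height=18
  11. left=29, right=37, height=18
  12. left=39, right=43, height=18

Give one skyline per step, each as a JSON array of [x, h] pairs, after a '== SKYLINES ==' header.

== SKYLINES ==
[[24,18],[27,0]]
[[8,18],[27,0]]
[[8,18],[24,19],[27,0]]
[[8,18],[24,19],[27,7],[28,0]]
[[4,10],[6,0],[8,18],[24,19],[27,7],[28,0]]
[[4,10],[6,0],[8,18],[24,19],[27,7],[28,0]]
[[4,10],[6,0],[8,18],[24,19],[27,15],[28,0]]
[[4,10],[6,0],[8,18],[24,19],[27,15],[28,18],[33,0]]
[[4,10],[6,0],[8,18],[24,19],[27,15],[28,18],[33,9],[37,0]]
[[1,18],[24,19],[27,15],[28,18],[33,9],[37,0]]
[[1,18],[24,19],[27,15],[28,18],[37,0]]
[[1,18],[24,19],[27,15],[28,18],[37,0],[39,18],[43,0]]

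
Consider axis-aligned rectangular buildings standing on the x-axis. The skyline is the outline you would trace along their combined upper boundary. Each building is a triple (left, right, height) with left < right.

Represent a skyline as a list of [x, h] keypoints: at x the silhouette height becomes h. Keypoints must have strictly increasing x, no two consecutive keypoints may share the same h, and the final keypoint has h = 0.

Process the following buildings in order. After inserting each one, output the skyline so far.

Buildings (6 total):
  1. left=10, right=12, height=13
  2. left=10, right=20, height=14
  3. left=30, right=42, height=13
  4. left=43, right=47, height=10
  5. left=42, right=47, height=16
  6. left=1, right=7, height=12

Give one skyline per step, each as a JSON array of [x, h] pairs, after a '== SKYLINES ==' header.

== SKYLINES ==
[[10,13],[12,0]]
[[10,14],[20,0]]
[[10,14],[20,0],[30,13],[42,0]]
[[10,14],[20,0],[30,13],[42,0],[43,10],[47,0]]
[[10,14],[20,0],[30,13],[42,16],[47,0]]
[[1,12],[7,0],[10,14],[20,0],[30,13],[42,16],[47,0]]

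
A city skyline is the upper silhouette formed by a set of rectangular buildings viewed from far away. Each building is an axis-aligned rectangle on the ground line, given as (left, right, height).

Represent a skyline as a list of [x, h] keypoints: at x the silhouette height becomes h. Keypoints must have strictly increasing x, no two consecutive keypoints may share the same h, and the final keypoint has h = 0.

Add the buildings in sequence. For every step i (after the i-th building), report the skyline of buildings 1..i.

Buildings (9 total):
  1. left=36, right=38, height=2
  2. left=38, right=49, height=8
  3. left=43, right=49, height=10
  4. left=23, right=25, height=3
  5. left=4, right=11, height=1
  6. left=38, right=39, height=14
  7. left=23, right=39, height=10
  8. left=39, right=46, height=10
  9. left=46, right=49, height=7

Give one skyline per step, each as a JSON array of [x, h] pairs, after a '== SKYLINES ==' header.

== SKYLINES ==
[[36,2],[38,0]]
[[36,2],[38,8],[49,0]]
[[36,2],[38,8],[43,10],[49,0]]
[[23,3],[25,0],[36,2],[38,8],[43,10],[49,0]]
[[4,1],[11,0],[23,3],[25,0],[36,2],[38,8],[43,10],[49,0]]
[[4,1],[11,0],[23,3],[25,0],[36,2],[38,14],[39,8],[43,10],[49,0]]
[[4,1],[11,0],[23,10],[38,14],[39,8],[43,10],[49,0]]
[[4,1],[11,0],[23,10],[38,14],[39,10],[49,0]]
[[4,1],[11,0],[23,10],[38,14],[39,10],[49,0]]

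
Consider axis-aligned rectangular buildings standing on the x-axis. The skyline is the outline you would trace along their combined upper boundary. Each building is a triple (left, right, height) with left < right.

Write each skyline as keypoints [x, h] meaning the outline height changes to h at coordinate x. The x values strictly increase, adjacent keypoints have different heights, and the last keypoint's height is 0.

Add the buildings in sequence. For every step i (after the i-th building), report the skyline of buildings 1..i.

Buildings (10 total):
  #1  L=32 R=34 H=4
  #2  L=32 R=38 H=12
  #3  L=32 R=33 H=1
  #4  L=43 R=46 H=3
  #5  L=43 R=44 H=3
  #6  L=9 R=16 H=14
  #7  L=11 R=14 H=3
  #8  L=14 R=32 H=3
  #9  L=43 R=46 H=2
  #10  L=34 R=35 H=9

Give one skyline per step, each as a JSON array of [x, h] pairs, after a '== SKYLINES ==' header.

== SKYLINES ==
[[32,4],[34,0]]
[[32,12],[38,0]]
[[32,12],[38,0]]
[[32,12],[38,0],[43,3],[46,0]]
[[32,12],[38,0],[43,3],[46,0]]
[[9,14],[16,0],[32,12],[38,0],[43,3],[46,0]]
[[9,14],[16,0],[32,12],[38,0],[43,3],[46,0]]
[[9,14],[16,3],[32,12],[38,0],[43,3],[46,0]]
[[9,14],[16,3],[32,12],[38,0],[43,3],[46,0]]
[[9,14],[16,3],[32,12],[38,0],[43,3],[46,0]]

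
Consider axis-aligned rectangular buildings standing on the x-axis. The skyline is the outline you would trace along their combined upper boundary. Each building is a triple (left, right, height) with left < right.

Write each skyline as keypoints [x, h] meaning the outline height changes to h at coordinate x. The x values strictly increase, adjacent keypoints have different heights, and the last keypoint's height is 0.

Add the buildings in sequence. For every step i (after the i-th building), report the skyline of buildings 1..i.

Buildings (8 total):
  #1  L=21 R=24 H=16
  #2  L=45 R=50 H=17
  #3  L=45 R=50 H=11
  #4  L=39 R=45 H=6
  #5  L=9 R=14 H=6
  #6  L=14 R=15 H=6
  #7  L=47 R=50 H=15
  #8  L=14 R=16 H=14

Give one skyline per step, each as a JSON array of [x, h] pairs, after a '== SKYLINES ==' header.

== SKYLINES ==
[[21,16],[24,0]]
[[21,16],[24,0],[45,17],[50,0]]
[[21,16],[24,0],[45,17],[50,0]]
[[21,16],[24,0],[39,6],[45,17],[50,0]]
[[9,6],[14,0],[21,16],[24,0],[39,6],[45,17],[50,0]]
[[9,6],[15,0],[21,16],[24,0],[39,6],[45,17],[50,0]]
[[9,6],[15,0],[21,16],[24,0],[39,6],[45,17],[50,0]]
[[9,6],[14,14],[16,0],[21,16],[24,0],[39,6],[45,17],[50,0]]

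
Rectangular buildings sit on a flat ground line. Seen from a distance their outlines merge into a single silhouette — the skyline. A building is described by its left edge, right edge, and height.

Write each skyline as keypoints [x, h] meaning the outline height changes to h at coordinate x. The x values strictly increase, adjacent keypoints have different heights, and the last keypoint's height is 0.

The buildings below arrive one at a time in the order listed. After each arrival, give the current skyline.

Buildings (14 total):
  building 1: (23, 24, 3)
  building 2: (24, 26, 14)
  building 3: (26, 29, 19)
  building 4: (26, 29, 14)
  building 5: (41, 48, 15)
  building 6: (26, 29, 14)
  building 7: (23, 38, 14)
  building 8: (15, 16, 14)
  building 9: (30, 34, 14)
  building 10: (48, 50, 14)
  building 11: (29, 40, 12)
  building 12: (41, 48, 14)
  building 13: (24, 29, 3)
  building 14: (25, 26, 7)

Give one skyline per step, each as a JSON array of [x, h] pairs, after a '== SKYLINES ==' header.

== SKYLINES ==
[[23,3],[24,0]]
[[23,3],[24,14],[26,0]]
[[23,3],[24,14],[26,19],[29,0]]
[[23,3],[24,14],[26,19],[29,0]]
[[23,3],[24,14],[26,19],[29,0],[41,15],[48,0]]
[[23,3],[24,14],[26,19],[29,0],[41,15],[48,0]]
[[23,14],[26,19],[29,14],[38,0],[41,15],[48,0]]
[[15,14],[16,0],[23,14],[26,19],[29,14],[38,0],[41,15],[48,0]]
[[15,14],[16,0],[23,14],[26,19],[29,14],[38,0],[41,15],[48,0]]
[[15,14],[16,0],[23,14],[26,19],[29,14],[38,0],[41,15],[48,14],[50,0]]
[[15,14],[16,0],[23,14],[26,19],[29,14],[38,12],[40,0],[41,15],[48,14],[50,0]]
[[15,14],[16,0],[23,14],[26,19],[29,14],[38,12],[40,0],[41,15],[48,14],[50,0]]
[[15,14],[16,0],[23,14],[26,19],[29,14],[38,12],[40,0],[41,15],[48,14],[50,0]]
[[15,14],[16,0],[23,14],[26,19],[29,14],[38,12],[40,0],[41,15],[48,14],[50,0]]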